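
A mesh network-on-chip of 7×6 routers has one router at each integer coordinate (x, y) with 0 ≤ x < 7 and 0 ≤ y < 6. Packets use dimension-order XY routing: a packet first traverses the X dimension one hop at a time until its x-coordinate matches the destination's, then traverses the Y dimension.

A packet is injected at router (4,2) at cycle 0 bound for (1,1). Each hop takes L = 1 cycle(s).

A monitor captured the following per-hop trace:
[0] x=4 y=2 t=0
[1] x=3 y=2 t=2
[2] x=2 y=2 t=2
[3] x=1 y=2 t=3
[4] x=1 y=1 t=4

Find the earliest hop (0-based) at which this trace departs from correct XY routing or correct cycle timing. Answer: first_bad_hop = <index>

first_bad_hop = 1

  1: Δx=-1 Δy=+0 Δt=2 [BAD: Δcyc=2≠L]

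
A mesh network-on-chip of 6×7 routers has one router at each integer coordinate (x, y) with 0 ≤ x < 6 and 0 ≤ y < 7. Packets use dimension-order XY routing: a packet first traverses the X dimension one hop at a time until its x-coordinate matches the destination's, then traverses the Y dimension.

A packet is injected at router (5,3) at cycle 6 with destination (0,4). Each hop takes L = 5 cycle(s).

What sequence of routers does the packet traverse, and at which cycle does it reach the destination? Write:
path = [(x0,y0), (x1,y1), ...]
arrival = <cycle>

  0. router=(5,3) cycle=6 (inject)
  1. router=(4,3) cycle=11 dir=W
  2. router=(3,3) cycle=16 dir=W
  3. router=(2,3) cycle=21 dir=W
  4. router=(1,3) cycle=26 dir=W
  5. router=(0,3) cycle=31 dir=W
  6. router=(0,4) cycle=36 dir=N

path = [(5,3), (4,3), (3,3), (2,3), (1,3), (0,3), (0,4)]
arrival = 36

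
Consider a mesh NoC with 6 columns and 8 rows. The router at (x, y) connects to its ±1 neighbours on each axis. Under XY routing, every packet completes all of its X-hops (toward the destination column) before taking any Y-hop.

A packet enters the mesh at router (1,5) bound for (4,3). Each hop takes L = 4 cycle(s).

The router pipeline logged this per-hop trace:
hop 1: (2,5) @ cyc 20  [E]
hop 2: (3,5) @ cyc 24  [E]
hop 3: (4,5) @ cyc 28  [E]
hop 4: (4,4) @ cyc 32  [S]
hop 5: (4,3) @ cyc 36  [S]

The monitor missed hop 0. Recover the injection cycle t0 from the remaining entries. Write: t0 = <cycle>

The first recorded entry is hop 1 at cycle 20.
So t0 = 20 − 1·4 = 16.

t0 = 16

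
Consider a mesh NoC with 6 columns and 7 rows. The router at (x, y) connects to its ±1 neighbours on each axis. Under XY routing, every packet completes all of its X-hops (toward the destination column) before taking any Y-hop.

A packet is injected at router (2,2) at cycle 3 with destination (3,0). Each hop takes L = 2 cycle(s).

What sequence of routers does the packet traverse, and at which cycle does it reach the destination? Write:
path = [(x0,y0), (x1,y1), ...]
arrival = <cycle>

path = [(2,2), (3,2), (3,1), (3,0)]
arrival = 9

#0 — 2,2 | c3
#1 — 3,2 | c5 | E
#2 — 3,1 | c7 | S
#3 — 3,0 | c9 | S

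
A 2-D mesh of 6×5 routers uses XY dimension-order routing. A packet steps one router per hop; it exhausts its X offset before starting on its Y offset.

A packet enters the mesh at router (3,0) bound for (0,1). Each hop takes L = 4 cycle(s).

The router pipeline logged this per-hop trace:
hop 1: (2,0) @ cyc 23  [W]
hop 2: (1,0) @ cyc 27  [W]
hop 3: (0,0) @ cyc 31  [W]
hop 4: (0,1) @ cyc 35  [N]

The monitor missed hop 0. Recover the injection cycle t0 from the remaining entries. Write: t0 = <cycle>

The first recorded entry is hop 1 at cycle 23.
Therefore t0 = 23 − L = 19.

t0 = 19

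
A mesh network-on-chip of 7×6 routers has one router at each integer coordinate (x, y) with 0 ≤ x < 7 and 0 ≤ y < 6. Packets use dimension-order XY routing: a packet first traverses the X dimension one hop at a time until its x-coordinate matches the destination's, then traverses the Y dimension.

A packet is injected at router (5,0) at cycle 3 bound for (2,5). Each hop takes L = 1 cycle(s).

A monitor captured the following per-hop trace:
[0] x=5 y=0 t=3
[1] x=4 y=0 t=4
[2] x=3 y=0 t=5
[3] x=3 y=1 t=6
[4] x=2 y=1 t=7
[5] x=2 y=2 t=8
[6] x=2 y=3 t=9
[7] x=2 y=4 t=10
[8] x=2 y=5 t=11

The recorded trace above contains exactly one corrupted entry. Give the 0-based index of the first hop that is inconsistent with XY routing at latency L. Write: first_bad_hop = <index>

first_bad_hop = 3

[1] (-1,+0) / 1c ⇒ ok
[2] (-1,+0) / 1c ⇒ ok
[3] (+0,+1) / 1c ⇒ BAD: Y-move but x=3≠2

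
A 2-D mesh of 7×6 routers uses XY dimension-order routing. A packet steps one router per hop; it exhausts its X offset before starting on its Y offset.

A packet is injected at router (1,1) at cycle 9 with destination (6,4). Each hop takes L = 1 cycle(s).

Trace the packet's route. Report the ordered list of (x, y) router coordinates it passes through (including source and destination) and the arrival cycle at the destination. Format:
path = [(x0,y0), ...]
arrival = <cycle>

path = [(1,1), (2,1), (3,1), (4,1), (5,1), (6,1), (6,2), (6,3), (6,4)]
arrival = 17

#0 — 1,1 | c9
#1 — 2,1 | c10 | E
#2 — 3,1 | c11 | E
#3 — 4,1 | c12 | E
#4 — 5,1 | c13 | E
#5 — 6,1 | c14 | E
#6 — 6,2 | c15 | N
#7 — 6,3 | c16 | N
#8 — 6,4 | c17 | N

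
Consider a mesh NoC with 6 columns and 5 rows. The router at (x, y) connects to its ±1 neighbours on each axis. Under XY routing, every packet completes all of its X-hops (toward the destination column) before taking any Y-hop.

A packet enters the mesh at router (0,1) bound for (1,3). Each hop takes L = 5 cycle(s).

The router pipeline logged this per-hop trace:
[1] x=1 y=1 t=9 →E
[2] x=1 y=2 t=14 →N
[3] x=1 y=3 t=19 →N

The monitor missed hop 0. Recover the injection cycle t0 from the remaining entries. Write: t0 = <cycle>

Hop 1 reached at cycle 9; hop k is at t0 + k·L.
So t0 = 9 − 1·5 = 4.

t0 = 4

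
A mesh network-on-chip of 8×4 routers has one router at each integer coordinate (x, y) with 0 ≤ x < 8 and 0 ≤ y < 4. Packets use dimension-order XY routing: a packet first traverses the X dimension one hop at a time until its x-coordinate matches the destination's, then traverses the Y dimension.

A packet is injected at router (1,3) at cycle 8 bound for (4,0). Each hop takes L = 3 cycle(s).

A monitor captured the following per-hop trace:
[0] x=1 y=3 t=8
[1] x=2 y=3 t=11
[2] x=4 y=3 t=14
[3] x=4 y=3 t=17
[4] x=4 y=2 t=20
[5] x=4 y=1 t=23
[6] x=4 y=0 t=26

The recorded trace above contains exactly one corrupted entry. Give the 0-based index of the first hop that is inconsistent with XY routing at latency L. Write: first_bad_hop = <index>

  1: Δx=+1 Δy=+0 Δt=3 [ok]
  2: Δx=+2 Δy=+0 Δt=3 [BAD: non-unit step]

first_bad_hop = 2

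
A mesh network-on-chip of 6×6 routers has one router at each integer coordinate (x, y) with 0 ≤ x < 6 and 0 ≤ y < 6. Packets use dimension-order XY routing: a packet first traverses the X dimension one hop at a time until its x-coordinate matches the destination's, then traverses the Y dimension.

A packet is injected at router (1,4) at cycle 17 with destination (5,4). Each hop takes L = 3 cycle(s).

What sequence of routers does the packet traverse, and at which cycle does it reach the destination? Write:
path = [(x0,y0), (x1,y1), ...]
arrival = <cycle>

path = [(1,4), (2,4), (3,4), (4,4), (5,4)]
arrival = 29

[0] x=1 y=4 t=17
[1] x=2 y=4 t=20 →E
[2] x=3 y=4 t=23 →E
[3] x=4 y=4 t=26 →E
[4] x=5 y=4 t=29 →E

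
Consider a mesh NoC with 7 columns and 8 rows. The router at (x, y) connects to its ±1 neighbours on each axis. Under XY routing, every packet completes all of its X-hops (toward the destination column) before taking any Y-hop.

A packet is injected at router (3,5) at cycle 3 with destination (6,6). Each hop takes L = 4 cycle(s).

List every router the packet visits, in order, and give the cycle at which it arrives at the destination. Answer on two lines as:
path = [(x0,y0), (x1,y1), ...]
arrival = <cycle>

  0. router=(3,5) cycle=3 (inject)
  1. router=(4,5) cycle=7 dir=E
  2. router=(5,5) cycle=11 dir=E
  3. router=(6,5) cycle=15 dir=E
  4. router=(6,6) cycle=19 dir=N

path = [(3,5), (4,5), (5,5), (6,5), (6,6)]
arrival = 19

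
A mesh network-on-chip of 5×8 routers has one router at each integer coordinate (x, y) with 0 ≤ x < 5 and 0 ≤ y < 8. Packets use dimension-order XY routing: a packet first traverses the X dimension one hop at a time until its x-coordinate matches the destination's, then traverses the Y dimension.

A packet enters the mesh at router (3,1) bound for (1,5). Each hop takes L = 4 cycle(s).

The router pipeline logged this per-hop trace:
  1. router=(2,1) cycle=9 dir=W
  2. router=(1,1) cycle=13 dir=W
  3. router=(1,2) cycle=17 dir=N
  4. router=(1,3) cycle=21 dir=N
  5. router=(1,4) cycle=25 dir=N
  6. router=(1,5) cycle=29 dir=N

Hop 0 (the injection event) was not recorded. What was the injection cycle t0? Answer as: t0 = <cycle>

Hop 1 reached at cycle 9; hop k is at t0 + k·L.
So t0 = 9 − 1·4 = 5.

t0 = 5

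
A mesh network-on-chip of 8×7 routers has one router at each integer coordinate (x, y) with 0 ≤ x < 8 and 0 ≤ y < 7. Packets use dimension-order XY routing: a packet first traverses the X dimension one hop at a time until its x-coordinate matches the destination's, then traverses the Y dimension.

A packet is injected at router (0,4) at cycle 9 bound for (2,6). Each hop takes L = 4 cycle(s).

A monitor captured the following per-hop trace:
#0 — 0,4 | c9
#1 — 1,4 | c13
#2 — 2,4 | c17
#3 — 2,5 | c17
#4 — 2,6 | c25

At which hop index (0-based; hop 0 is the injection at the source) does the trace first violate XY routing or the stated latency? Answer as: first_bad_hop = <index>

first_bad_hop = 3

  1: Δx=+1 Δy=+0 Δt=4 [ok]
  2: Δx=+1 Δy=+0 Δt=4 [ok]
  3: Δx=+0 Δy=+1 Δt=0 [BAD: Δcyc=0≠L]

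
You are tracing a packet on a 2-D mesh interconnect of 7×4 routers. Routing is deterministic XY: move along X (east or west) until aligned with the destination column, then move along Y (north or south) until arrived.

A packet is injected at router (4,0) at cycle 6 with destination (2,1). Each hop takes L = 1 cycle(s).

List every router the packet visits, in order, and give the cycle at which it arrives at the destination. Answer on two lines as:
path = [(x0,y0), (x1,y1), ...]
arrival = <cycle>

path = [(4,0), (3,0), (2,0), (2,1)]
arrival = 9

  0. router=(4,0) cycle=6 (inject)
  1. router=(3,0) cycle=7 dir=W
  2. router=(2,0) cycle=8 dir=W
  3. router=(2,1) cycle=9 dir=N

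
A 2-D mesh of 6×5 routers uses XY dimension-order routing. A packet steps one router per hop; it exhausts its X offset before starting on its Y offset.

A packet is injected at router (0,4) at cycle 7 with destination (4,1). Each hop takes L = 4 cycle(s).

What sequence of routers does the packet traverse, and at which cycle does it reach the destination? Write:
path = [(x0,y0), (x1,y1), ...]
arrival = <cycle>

hop 0: (0,4) @ cyc 7
hop 1: (1,4) @ cyc 11  [E]
hop 2: (2,4) @ cyc 15  [E]
hop 3: (3,4) @ cyc 19  [E]
hop 4: (4,4) @ cyc 23  [E]
hop 5: (4,3) @ cyc 27  [S]
hop 6: (4,2) @ cyc 31  [S]
hop 7: (4,1) @ cyc 35  [S]

path = [(0,4), (1,4), (2,4), (3,4), (4,4), (4,3), (4,2), (4,1)]
arrival = 35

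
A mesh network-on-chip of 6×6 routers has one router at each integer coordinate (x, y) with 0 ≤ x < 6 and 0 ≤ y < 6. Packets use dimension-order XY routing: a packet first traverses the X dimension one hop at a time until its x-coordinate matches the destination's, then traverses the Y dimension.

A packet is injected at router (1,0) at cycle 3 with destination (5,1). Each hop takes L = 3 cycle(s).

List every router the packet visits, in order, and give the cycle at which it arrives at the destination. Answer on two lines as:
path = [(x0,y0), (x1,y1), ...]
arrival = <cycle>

path = [(1,0), (2,0), (3,0), (4,0), (5,0), (5,1)]
arrival = 18

#0 — 1,0 | c3
#1 — 2,0 | c6 | E
#2 — 3,0 | c9 | E
#3 — 4,0 | c12 | E
#4 — 5,0 | c15 | E
#5 — 5,1 | c18 | N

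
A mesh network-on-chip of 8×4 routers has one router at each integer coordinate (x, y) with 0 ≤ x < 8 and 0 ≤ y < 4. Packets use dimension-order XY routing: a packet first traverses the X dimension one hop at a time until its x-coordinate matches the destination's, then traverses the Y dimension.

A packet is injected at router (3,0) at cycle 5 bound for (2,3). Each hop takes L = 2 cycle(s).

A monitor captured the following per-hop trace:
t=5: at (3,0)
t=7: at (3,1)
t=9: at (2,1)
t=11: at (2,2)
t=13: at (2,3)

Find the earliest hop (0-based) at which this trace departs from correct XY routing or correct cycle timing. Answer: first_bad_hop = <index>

first_bad_hop = 1

  1: Δx=+0 Δy=+1 Δt=2 [BAD: Y-move but x=3≠2]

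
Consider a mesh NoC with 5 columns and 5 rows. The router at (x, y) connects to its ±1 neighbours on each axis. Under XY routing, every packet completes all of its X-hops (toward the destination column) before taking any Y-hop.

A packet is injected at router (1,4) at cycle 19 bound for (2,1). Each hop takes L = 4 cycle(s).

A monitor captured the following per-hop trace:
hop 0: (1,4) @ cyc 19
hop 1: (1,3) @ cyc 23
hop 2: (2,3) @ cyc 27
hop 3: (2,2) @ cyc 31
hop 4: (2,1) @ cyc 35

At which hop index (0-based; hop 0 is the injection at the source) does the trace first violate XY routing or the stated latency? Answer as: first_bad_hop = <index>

first_bad_hop = 1

[1] (+0,-1) / 4c ⇒ BAD: Y-move but x=1≠2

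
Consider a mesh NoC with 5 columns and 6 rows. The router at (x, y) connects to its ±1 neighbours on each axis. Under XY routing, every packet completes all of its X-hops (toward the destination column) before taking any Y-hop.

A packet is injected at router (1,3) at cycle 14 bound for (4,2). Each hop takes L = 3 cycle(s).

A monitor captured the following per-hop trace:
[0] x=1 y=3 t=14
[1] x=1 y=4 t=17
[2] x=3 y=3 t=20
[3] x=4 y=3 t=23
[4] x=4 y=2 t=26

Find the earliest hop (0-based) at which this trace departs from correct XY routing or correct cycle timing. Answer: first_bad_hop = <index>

[1] (+0,+1) / 3c ⇒ BAD: Y-move but x=1≠4

first_bad_hop = 1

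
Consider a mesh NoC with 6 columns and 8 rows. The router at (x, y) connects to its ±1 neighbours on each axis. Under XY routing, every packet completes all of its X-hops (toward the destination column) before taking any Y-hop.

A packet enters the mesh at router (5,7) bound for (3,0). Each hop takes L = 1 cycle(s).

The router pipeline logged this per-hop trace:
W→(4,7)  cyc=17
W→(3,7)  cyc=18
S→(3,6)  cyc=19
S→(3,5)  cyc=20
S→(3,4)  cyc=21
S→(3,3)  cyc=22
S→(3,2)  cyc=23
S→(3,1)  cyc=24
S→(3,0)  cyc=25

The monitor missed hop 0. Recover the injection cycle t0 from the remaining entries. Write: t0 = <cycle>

The first recorded entry is hop 1 at cycle 17.
t0 = cyc[1] − L = 17 − 1 = 16.

t0 = 16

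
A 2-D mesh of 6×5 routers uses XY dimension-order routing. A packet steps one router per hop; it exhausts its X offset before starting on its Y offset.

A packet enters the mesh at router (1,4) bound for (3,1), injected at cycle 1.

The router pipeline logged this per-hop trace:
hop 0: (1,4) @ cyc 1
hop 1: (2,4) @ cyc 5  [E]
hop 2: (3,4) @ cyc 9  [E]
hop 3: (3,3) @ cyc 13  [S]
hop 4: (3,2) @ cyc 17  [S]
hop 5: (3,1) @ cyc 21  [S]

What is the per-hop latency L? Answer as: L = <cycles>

Between hops 0 and 1 the cycle counter advances 5 − 1 = 4.
That increment is L by definition: L = 4.

L = 4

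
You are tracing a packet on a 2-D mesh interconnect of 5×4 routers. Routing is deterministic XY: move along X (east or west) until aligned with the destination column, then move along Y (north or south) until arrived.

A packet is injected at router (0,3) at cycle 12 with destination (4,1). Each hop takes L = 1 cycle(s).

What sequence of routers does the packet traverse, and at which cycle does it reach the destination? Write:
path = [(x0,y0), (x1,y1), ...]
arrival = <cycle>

path = [(0,3), (1,3), (2,3), (3,3), (4,3), (4,2), (4,1)]
arrival = 18

[0] x=0 y=3 t=12
[1] x=1 y=3 t=13 →E
[2] x=2 y=3 t=14 →E
[3] x=3 y=3 t=15 →E
[4] x=4 y=3 t=16 →E
[5] x=4 y=2 t=17 →S
[6] x=4 y=1 t=18 →S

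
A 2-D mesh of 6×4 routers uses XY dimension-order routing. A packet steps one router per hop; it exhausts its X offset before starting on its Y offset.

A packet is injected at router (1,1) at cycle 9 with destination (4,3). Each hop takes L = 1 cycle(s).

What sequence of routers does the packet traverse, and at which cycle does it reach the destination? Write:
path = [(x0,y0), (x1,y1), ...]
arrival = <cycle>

t=9: at (1,1)
t=10: at (2,1) after E
t=11: at (3,1) after E
t=12: at (4,1) after E
t=13: at (4,2) after N
t=14: at (4,3) after N

path = [(1,1), (2,1), (3,1), (4,1), (4,2), (4,3)]
arrival = 14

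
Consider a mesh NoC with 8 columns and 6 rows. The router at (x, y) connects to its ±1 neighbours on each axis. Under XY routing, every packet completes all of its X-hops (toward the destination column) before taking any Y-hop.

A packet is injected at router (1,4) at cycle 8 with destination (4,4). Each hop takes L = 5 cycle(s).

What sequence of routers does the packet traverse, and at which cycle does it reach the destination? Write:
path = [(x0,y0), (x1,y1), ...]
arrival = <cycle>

path = [(1,4), (2,4), (3,4), (4,4)]
arrival = 23

  0. router=(1,4) cycle=8 (inject)
  1. router=(2,4) cycle=13 dir=E
  2. router=(3,4) cycle=18 dir=E
  3. router=(4,4) cycle=23 dir=E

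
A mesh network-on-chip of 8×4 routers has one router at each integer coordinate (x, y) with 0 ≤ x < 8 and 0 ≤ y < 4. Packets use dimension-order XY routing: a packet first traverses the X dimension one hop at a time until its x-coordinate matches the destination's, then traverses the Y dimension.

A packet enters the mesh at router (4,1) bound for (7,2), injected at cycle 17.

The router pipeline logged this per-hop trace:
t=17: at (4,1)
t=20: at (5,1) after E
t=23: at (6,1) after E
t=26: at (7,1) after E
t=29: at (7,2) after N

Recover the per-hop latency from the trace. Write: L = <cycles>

L = 3

cyc[1] − cyc[0] = 20 − 17 = 3.
That increment is L by definition: L = 3.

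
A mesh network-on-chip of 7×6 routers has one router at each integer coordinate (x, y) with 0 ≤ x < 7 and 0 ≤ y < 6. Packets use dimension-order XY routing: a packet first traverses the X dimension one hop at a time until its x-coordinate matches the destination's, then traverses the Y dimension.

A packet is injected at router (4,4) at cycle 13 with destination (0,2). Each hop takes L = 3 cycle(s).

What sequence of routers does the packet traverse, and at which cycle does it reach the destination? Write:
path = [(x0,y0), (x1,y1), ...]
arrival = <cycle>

[0] x=4 y=4 t=13
[1] x=3 y=4 t=16 →W
[2] x=2 y=4 t=19 →W
[3] x=1 y=4 t=22 →W
[4] x=0 y=4 t=25 →W
[5] x=0 y=3 t=28 →S
[6] x=0 y=2 t=31 →S

path = [(4,4), (3,4), (2,4), (1,4), (0,4), (0,3), (0,2)]
arrival = 31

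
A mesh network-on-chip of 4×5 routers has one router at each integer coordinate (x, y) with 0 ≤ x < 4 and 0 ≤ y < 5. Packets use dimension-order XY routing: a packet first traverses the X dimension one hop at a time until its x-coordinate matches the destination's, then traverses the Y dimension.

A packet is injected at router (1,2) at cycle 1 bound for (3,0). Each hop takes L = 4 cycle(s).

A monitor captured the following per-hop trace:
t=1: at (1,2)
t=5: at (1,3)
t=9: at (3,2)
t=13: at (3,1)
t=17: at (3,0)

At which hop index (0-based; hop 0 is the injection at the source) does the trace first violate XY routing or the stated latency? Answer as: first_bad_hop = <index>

  1: Δx=+0 Δy=+1 Δt=4 [BAD: Y-move but x=1≠3]

first_bad_hop = 1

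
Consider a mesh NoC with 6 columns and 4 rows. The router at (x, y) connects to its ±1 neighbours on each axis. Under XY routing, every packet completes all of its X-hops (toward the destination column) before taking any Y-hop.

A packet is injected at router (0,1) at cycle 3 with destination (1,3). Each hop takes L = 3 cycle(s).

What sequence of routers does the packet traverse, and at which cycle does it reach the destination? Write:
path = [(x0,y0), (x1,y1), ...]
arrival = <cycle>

path = [(0,1), (1,1), (1,2), (1,3)]
arrival = 12

src (0,1)  cyc=3
E→(1,1)  cyc=6
N→(1,2)  cyc=9
N→(1,3)  cyc=12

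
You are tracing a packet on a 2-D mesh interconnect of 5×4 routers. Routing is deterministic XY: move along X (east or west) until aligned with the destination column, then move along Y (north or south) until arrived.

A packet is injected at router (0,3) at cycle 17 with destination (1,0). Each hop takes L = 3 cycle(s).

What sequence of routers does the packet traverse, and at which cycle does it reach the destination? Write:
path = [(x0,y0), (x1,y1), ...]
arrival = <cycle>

t=17: at (0,3)
t=20: at (1,3) after E
t=23: at (1,2) after S
t=26: at (1,1) after S
t=29: at (1,0) after S

path = [(0,3), (1,3), (1,2), (1,1), (1,0)]
arrival = 29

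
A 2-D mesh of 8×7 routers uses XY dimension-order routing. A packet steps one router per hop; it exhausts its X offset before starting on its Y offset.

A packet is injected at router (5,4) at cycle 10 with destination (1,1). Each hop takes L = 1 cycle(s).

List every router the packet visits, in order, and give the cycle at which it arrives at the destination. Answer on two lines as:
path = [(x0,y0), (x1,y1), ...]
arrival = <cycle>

src (5,4)  cyc=10
W→(4,4)  cyc=11
W→(3,4)  cyc=12
W→(2,4)  cyc=13
W→(1,4)  cyc=14
S→(1,3)  cyc=15
S→(1,2)  cyc=16
S→(1,1)  cyc=17

path = [(5,4), (4,4), (3,4), (2,4), (1,4), (1,3), (1,2), (1,1)]
arrival = 17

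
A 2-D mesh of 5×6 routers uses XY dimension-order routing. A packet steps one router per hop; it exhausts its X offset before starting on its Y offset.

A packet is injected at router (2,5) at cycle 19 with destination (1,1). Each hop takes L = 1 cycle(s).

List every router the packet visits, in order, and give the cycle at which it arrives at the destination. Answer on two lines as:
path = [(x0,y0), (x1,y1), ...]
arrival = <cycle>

path = [(2,5), (1,5), (1,4), (1,3), (1,2), (1,1)]
arrival = 24

[0] x=2 y=5 t=19
[1] x=1 y=5 t=20 →W
[2] x=1 y=4 t=21 →S
[3] x=1 y=3 t=22 →S
[4] x=1 y=2 t=23 →S
[5] x=1 y=1 t=24 →S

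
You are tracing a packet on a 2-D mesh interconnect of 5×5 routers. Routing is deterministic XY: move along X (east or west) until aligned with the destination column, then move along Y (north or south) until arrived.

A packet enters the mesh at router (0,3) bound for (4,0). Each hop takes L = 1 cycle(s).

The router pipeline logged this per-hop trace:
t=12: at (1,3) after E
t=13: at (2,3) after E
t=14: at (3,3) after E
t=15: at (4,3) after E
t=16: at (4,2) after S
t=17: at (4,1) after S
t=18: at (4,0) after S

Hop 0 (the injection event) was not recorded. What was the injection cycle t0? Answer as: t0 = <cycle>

cyc[1] = 12 and cyc[k] = t0 + k·L for every k.
Subtract one hop: t0 = 12 − 1 = 11.

t0 = 11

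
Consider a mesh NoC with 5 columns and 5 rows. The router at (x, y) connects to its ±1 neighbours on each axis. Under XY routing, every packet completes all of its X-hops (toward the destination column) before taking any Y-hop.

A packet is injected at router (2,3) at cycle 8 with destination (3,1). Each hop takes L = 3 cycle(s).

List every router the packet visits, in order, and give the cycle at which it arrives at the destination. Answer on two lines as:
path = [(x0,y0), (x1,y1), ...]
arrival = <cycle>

#0 — 2,3 | c8
#1 — 3,3 | c11 | E
#2 — 3,2 | c14 | S
#3 — 3,1 | c17 | S

path = [(2,3), (3,3), (3,2), (3,1)]
arrival = 17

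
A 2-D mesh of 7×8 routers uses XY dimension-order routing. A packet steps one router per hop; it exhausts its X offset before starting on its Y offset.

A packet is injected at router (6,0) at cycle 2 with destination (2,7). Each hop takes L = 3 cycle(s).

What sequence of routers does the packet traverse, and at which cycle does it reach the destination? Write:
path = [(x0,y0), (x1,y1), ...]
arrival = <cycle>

path = [(6,0), (5,0), (4,0), (3,0), (2,0), (2,1), (2,2), (2,3), (2,4), (2,5), (2,6), (2,7)]
arrival = 35

  0. router=(6,0) cycle=2 (inject)
  1. router=(5,0) cycle=5 dir=W
  2. router=(4,0) cycle=8 dir=W
  3. router=(3,0) cycle=11 dir=W
  4. router=(2,0) cycle=14 dir=W
  5. router=(2,1) cycle=17 dir=N
  6. router=(2,2) cycle=20 dir=N
  7. router=(2,3) cycle=23 dir=N
  8. router=(2,4) cycle=26 dir=N
  9. router=(2,5) cycle=29 dir=N
  10. router=(2,6) cycle=32 dir=N
  11. router=(2,7) cycle=35 dir=N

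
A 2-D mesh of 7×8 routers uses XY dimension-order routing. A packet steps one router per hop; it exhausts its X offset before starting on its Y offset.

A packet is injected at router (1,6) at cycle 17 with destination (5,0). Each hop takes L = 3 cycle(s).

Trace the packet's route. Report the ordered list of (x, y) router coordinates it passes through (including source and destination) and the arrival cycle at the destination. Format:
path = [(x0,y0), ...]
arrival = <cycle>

  0. router=(1,6) cycle=17 (inject)
  1. router=(2,6) cycle=20 dir=E
  2. router=(3,6) cycle=23 dir=E
  3. router=(4,6) cycle=26 dir=E
  4. router=(5,6) cycle=29 dir=E
  5. router=(5,5) cycle=32 dir=S
  6. router=(5,4) cycle=35 dir=S
  7. router=(5,3) cycle=38 dir=S
  8. router=(5,2) cycle=41 dir=S
  9. router=(5,1) cycle=44 dir=S
  10. router=(5,0) cycle=47 dir=S

path = [(1,6), (2,6), (3,6), (4,6), (5,6), (5,5), (5,4), (5,3), (5,2), (5,1), (5,0)]
arrival = 47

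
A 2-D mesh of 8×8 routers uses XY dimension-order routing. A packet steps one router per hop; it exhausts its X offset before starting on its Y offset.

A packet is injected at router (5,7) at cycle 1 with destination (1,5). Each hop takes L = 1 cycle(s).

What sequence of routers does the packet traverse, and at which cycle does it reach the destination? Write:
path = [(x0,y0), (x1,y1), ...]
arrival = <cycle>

t=1: at (5,7)
t=2: at (4,7) after W
t=3: at (3,7) after W
t=4: at (2,7) after W
t=5: at (1,7) after W
t=6: at (1,6) after S
t=7: at (1,5) after S

path = [(5,7), (4,7), (3,7), (2,7), (1,7), (1,6), (1,5)]
arrival = 7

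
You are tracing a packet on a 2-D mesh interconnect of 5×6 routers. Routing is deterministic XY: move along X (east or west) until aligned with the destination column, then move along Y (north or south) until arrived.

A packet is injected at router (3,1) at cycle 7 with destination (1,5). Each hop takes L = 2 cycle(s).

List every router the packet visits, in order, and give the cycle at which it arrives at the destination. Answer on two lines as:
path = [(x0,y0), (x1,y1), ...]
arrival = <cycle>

[0] x=3 y=1 t=7
[1] x=2 y=1 t=9 →W
[2] x=1 y=1 t=11 →W
[3] x=1 y=2 t=13 →N
[4] x=1 y=3 t=15 →N
[5] x=1 y=4 t=17 →N
[6] x=1 y=5 t=19 →N

path = [(3,1), (2,1), (1,1), (1,2), (1,3), (1,4), (1,5)]
arrival = 19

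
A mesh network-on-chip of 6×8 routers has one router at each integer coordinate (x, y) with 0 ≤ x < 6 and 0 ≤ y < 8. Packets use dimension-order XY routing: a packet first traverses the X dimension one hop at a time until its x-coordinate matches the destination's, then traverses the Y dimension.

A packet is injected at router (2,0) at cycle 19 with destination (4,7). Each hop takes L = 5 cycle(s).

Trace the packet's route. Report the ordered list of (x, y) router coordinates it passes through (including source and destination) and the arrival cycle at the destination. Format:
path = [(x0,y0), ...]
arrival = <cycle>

path = [(2,0), (3,0), (4,0), (4,1), (4,2), (4,3), (4,4), (4,5), (4,6), (4,7)]
arrival = 64

[0] x=2 y=0 t=19
[1] x=3 y=0 t=24 →E
[2] x=4 y=0 t=29 →E
[3] x=4 y=1 t=34 →N
[4] x=4 y=2 t=39 →N
[5] x=4 y=3 t=44 →N
[6] x=4 y=4 t=49 →N
[7] x=4 y=5 t=54 →N
[8] x=4 y=6 t=59 →N
[9] x=4 y=7 t=64 →N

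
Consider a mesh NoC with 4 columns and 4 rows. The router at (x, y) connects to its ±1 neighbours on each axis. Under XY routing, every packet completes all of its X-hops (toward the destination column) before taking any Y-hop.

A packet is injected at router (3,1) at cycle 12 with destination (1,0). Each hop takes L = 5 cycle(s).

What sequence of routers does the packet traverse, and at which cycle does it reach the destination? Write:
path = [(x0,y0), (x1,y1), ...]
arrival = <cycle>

path = [(3,1), (2,1), (1,1), (1,0)]
arrival = 27

#0 — 3,1 | c12
#1 — 2,1 | c17 | W
#2 — 1,1 | c22 | W
#3 — 1,0 | c27 | S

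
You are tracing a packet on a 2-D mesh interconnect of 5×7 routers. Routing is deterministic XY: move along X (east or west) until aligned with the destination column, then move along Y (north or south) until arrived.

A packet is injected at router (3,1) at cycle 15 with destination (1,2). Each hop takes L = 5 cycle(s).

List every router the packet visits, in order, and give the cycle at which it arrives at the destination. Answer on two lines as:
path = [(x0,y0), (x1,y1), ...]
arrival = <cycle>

path = [(3,1), (2,1), (1,1), (1,2)]
arrival = 30

hop 0: (3,1) @ cyc 15
hop 1: (2,1) @ cyc 20  [W]
hop 2: (1,1) @ cyc 25  [W]
hop 3: (1,2) @ cyc 30  [N]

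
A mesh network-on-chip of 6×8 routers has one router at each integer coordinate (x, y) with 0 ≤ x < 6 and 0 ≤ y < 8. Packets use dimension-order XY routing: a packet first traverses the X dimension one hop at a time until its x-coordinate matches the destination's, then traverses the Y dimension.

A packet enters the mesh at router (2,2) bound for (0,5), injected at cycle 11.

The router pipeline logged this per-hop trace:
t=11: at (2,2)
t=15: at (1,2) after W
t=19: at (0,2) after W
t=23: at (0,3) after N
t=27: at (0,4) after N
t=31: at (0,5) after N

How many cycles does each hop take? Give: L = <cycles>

cyc[1] − cyc[0] = 15 − 11 = 4.
Per-hop latency L = Δcyc = 4.

L = 4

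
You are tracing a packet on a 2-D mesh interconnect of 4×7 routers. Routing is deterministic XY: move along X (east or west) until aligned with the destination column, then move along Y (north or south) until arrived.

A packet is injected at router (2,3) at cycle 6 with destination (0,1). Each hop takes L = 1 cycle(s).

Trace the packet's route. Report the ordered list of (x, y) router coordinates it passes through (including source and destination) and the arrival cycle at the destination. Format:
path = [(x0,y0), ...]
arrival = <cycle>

path = [(2,3), (1,3), (0,3), (0,2), (0,1)]
arrival = 10

  0. router=(2,3) cycle=6 (inject)
  1. router=(1,3) cycle=7 dir=W
  2. router=(0,3) cycle=8 dir=W
  3. router=(0,2) cycle=9 dir=S
  4. router=(0,1) cycle=10 dir=S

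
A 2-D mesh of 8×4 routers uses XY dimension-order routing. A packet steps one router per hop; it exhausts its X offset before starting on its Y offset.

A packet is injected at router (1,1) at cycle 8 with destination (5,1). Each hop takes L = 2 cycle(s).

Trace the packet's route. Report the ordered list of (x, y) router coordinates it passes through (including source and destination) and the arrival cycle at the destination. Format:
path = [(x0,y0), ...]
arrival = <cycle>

path = [(1,1), (2,1), (3,1), (4,1), (5,1)]
arrival = 16

[0] x=1 y=1 t=8
[1] x=2 y=1 t=10 →E
[2] x=3 y=1 t=12 →E
[3] x=4 y=1 t=14 →E
[4] x=5 y=1 t=16 →E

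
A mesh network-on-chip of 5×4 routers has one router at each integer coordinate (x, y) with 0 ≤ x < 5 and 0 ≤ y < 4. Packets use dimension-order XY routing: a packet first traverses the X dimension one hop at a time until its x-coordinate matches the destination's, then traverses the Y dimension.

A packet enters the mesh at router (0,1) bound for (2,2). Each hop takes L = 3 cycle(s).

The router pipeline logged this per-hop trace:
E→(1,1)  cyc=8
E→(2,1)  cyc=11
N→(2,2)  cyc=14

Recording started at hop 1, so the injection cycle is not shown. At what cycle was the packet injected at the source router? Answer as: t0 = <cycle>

The first recorded entry is hop 1 at cycle 8.
So t0 = 8 − 1·3 = 5.

t0 = 5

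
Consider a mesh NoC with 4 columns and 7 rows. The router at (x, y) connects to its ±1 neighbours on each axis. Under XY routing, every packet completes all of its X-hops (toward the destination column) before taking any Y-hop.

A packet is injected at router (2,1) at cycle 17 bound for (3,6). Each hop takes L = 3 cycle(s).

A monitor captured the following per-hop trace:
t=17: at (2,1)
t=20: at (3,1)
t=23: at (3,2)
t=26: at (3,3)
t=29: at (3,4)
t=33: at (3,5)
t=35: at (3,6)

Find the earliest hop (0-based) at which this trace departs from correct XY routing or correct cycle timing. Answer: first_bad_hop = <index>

first_bad_hop = 5

  1: Δx=+1 Δy=+0 Δt=3 [ok]
  2: Δx=+0 Δy=+1 Δt=3 [ok]
  3: Δx=+0 Δy=+1 Δt=3 [ok]
  4: Δx=+0 Δy=+1 Δt=3 [ok]
  5: Δx=+0 Δy=+1 Δt=4 [BAD: Δcyc=4≠L]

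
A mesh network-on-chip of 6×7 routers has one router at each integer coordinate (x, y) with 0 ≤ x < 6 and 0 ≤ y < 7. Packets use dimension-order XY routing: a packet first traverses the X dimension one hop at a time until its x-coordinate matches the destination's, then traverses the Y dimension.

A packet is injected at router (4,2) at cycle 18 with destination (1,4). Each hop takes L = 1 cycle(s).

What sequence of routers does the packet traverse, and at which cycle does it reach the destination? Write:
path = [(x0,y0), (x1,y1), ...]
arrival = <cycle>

path = [(4,2), (3,2), (2,2), (1,2), (1,3), (1,4)]
arrival = 23

hop 0: (4,2) @ cyc 18
hop 1: (3,2) @ cyc 19  [W]
hop 2: (2,2) @ cyc 20  [W]
hop 3: (1,2) @ cyc 21  [W]
hop 4: (1,3) @ cyc 22  [N]
hop 5: (1,4) @ cyc 23  [N]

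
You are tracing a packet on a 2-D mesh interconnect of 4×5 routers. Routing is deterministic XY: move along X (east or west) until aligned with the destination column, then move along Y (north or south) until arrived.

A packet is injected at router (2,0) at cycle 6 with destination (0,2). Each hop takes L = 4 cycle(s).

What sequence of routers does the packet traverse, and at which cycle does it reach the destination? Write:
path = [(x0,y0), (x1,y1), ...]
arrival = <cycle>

path = [(2,0), (1,0), (0,0), (0,1), (0,2)]
arrival = 22

[0] x=2 y=0 t=6
[1] x=1 y=0 t=10 →W
[2] x=0 y=0 t=14 →W
[3] x=0 y=1 t=18 →N
[4] x=0 y=2 t=22 →N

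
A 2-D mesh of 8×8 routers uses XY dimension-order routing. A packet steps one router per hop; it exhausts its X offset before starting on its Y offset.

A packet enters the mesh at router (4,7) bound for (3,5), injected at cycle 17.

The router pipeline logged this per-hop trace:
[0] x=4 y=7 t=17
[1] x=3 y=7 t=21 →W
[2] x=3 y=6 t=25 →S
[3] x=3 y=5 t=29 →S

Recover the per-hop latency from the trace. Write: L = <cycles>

L = 4

From hop 0 (17) to hop 1 (21): +4 cycles.
One hop costs L cycles, so L = 4.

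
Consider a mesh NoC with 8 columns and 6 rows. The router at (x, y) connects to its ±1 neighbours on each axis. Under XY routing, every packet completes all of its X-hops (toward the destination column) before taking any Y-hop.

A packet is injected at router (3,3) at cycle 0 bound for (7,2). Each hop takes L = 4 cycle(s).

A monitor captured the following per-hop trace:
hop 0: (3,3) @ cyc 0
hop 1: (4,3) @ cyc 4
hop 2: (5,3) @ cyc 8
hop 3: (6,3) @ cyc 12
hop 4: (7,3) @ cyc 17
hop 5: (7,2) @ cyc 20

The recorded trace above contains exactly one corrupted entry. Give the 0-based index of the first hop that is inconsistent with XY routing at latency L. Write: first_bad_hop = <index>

  1: Δx=+1 Δy=+0 Δt=4 [ok]
  2: Δx=+1 Δy=+0 Δt=4 [ok]
  3: Δx=+1 Δy=+0 Δt=4 [ok]
  4: Δx=+1 Δy=+0 Δt=5 [BAD: Δcyc=5≠L]

first_bad_hop = 4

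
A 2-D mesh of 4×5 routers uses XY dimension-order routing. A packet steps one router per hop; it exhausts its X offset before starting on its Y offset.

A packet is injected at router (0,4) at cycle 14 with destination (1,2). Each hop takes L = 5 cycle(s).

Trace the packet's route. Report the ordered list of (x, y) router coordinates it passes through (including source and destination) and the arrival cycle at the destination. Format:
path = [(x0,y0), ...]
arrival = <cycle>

hop 0: (0,4) @ cyc 14
hop 1: (1,4) @ cyc 19  [E]
hop 2: (1,3) @ cyc 24  [S]
hop 3: (1,2) @ cyc 29  [S]

path = [(0,4), (1,4), (1,3), (1,2)]
arrival = 29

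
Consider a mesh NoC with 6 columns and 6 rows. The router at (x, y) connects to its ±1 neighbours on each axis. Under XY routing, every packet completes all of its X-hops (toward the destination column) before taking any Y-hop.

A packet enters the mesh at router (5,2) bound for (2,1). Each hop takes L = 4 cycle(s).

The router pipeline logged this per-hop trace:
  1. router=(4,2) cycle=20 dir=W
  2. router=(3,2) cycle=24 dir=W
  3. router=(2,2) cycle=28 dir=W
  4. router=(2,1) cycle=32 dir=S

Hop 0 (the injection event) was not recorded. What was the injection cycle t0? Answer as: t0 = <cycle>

Hop 1 reached at cycle 20; hop k is at t0 + k·L.
Subtract one hop: t0 = 20 − 4 = 16.

t0 = 16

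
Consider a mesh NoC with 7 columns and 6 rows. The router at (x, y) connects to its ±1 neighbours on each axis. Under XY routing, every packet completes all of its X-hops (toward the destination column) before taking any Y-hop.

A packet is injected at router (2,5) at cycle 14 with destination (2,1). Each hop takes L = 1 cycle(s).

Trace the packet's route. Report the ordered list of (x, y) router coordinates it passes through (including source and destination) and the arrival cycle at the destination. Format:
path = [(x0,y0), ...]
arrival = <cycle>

#0 — 2,5 | c14
#1 — 2,4 | c15 | S
#2 — 2,3 | c16 | S
#3 — 2,2 | c17 | S
#4 — 2,1 | c18 | S

path = [(2,5), (2,4), (2,3), (2,2), (2,1)]
arrival = 18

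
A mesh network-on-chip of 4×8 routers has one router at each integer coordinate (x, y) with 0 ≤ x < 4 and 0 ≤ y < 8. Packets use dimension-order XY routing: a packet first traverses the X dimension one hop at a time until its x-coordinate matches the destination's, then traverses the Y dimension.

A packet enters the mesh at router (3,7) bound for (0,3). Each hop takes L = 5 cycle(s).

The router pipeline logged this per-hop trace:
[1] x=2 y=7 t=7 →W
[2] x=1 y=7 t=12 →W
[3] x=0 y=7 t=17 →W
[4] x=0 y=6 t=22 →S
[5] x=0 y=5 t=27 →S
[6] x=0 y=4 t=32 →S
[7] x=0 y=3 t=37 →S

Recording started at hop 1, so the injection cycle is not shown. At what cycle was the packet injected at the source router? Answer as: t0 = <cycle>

t0 = 2

The first recorded entry is hop 1 at cycle 7.
So t0 = 7 − 1·5 = 2.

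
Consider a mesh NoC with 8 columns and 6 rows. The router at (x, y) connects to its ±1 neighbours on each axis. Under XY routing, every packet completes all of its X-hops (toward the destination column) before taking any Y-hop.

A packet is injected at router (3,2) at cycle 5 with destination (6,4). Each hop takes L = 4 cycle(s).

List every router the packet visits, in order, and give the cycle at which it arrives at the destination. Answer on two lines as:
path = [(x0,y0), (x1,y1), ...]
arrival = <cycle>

t=5: at (3,2)
t=9: at (4,2) after E
t=13: at (5,2) after E
t=17: at (6,2) after E
t=21: at (6,3) after N
t=25: at (6,4) after N

path = [(3,2), (4,2), (5,2), (6,2), (6,3), (6,4)]
arrival = 25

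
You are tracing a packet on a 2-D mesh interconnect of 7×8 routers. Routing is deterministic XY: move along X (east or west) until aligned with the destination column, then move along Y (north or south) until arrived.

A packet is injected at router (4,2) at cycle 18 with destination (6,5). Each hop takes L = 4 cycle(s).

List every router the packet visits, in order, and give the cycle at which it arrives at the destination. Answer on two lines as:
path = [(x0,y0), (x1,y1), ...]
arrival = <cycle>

path = [(4,2), (5,2), (6,2), (6,3), (6,4), (6,5)]
arrival = 38

  0. router=(4,2) cycle=18 (inject)
  1. router=(5,2) cycle=22 dir=E
  2. router=(6,2) cycle=26 dir=E
  3. router=(6,3) cycle=30 dir=N
  4. router=(6,4) cycle=34 dir=N
  5. router=(6,5) cycle=38 dir=N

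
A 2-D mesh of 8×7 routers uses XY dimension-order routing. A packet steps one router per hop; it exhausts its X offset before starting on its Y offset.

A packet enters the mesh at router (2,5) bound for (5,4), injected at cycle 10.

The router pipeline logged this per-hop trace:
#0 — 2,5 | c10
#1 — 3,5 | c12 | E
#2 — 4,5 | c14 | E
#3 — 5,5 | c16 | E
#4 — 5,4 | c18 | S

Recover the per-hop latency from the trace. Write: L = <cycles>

L = 2

Δcyc across hop 0→1: 12 − 10 = 2.
That increment is L by definition: L = 2.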